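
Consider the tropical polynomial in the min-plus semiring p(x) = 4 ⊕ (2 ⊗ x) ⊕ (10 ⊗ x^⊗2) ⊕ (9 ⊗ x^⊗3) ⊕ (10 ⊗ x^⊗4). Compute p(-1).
p(-1) = 1

A tropical monomial a ⊗ x^⊗i evaluates to a + i · x. Evaluating each term at x = -1:
  Term 0 contributes 4 + 0 · -1 = 4
  Term 1 contributes 2 + 1 · -1 = 1
  Term 2 contributes 10 + 2 · -1 = 8
  Term 3 contributes 9 + 3 · -1 = 6
  Term 4 contributes 10 + 4 · -1 = 6
p(-1) = ⊕ of these = min[4, 1, 8, 6, 6] = 1.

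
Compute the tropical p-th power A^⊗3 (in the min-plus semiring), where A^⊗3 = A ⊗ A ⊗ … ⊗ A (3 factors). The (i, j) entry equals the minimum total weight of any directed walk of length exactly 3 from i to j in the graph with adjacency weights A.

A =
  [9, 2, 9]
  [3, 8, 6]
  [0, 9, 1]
A^⊗3 =
  [8, 7, 9]
  [7, 8, 8]
  [2, 3, 3]

Each entry (A^⊗3)_ij equals the minimum over all length-3 walks i = v_0 → v_1 → … → v_3 = j of Σ_t A[v_t][v_{t+1}]. For example, for (i, j) = (0, 2) we minimise over 9 possible intermediate vertex sequences; the minimum is 9, attained along the walk 0 → 1 → 2 → 2.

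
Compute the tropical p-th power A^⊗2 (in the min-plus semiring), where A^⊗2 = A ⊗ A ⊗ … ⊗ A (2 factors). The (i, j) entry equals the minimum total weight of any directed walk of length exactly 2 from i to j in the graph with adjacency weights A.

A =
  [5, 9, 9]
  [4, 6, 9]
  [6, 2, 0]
A^⊗2 =
  [10, 11, 9]
  [9, 11, 9]
  [6, 2, 0]

Each entry (A^⊗2)_ij equals the minimum over all length-2 walks i = v_0 → v_1 → … → v_2 = j of Σ_t A[v_t][v_{t+1}]. For example, for (i, j) = (0, 2) we minimise over 3 possible intermediate vertex sequences; the minimum is 9, attained along the walk 0 → 2 → 2.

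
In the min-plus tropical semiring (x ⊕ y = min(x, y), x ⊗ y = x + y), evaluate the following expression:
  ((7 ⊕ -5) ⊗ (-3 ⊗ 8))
((7 ⊕ -5) ⊗ (-3 ⊗ 8)) = 0

Expand innermost to outermost. Recall ⊕ takes the minimum of its arguments and ⊗ takes their sum. Working out the expression ((7 ⊕ -5) ⊗ (-3 ⊗ 8)) gives 0.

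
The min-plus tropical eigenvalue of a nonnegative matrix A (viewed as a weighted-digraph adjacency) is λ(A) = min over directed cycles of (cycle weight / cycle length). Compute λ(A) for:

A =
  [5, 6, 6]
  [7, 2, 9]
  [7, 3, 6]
λ(A) = 2

Enumerate directed cycles and compute their means (weight / length). Sample:
  cycle 0 → 0: weight = 5, length = 1, mean = 5/1 ≈ 5.000
  cycle 1 → 1: weight = 2, length = 1, mean = 2/1 ≈ 2.000
  cycle 2 → 2: weight = 6, length = 1, mean = 6/1 ≈ 6.000
  cycle 0 → 1 → 0: weight = 13, length = 2, mean = 13/2 ≈ 6.500
  cycle 0 → 2 → 0: weight = 13, length = 2, mean = 13/2 ≈ 6.500
  cycle 1 → 0 → 1: weight = 13, length = 2, mean = 13/2 ≈ 6.500
Minimum mean = 2.000, attained e.g. along the cycle 1 → 1 with weight 2 and length 1. So λ(A) = 2/1 = 2.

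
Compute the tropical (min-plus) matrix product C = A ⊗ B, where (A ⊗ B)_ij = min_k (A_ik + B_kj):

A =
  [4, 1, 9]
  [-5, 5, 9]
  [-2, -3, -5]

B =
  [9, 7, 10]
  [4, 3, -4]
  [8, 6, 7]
A ⊗ B =
  [5, 4, -3]
  [4, 2, 1]
  [1, 0, -7]

Apply the min-plus product entry-by-entry:
  C[0][0] = min over k of (A[0][0] + B[0][0] = 4 + 9 = 13, A[0][1] + B[1][0] = 1 + 4 = 5, A[0][2] + B[2][0] = 9 + 8 = 17) = 5 (attained at k = 1)
  C[0][1] = min over k of (A[0][0] + B[0][1] = 4 + 7 = 11, A[0][1] + B[1][1] = 1 + 3 = 4, A[0][2] + B[2][1] = 9 + 6 = 15) = 4 (attained at k = 1)
  C[0][2] = min over k of (A[0][0] + B[0][2] = 4 + 10 = 14, A[0][1] + B[1][2] = 1 + -4 = -3, A[0][2] + B[2][2] = 9 + 7 = 16) = -3 (attained at k = 1)
  C[1][0] = min over k of (A[1][0] + B[0][0] = -5 + 9 = 4, A[1][1] + B[1][0] = 5 + 4 = 9, A[1][2] + B[2][0] = 9 + 8 = 17) = 4 (attained at k = 0)
  C[1][1] = min over k of (A[1][0] + B[0][1] = -5 + 7 = 2, A[1][1] + B[1][1] = 5 + 3 = 8, A[1][2] + B[2][1] = 9 + 6 = 15) = 2 (attained at k = 0)
  C[1][2] = min over k of (A[1][0] + B[0][2] = -5 + 10 = 5, A[1][1] + B[1][2] = 5 + -4 = 1, A[1][2] + B[2][2] = 9 + 7 = 16) = 1 (attained at k = 1)
  C[2][0] = min over k of (A[2][0] + B[0][0] = -2 + 9 = 7, A[2][1] + B[1][0] = -3 + 4 = 1, A[2][2] + B[2][0] = -5 + 8 = 3) = 1 (attained at k = 1)
  C[2][1] = min over k of (A[2][0] + B[0][1] = -2 + 7 = 5, A[2][1] + B[1][1] = -3 + 3 = 0, A[2][2] + B[2][1] = -5 + 6 = 1) = 0 (attained at k = 1)
  C[2][2] = min over k of (A[2][0] + B[0][2] = -2 + 10 = 8, A[2][1] + B[1][2] = -3 + -4 = -7, A[2][2] + B[2][2] = -5 + 7 = 2) = -7 (attained at k = 1)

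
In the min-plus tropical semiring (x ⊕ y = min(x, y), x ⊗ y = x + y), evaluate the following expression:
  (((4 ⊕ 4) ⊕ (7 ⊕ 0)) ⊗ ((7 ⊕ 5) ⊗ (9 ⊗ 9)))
(((4 ⊕ 4) ⊕ (7 ⊕ 0)) ⊗ ((7 ⊕ 5) ⊗ (9 ⊗ 9))) = 23

Expand innermost to outermost. Recall ⊕ takes the minimum of its arguments and ⊗ takes their sum. Working out the expression (((4 ⊕ 4) ⊕ (7 ⊕ 0)) ⊗ ((7 ⊕ 5) ⊗ (9 ⊗ 9))) gives 23.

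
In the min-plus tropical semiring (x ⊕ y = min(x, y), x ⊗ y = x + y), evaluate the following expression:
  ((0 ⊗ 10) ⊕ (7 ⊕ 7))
((0 ⊗ 10) ⊕ (7 ⊕ 7)) = 7

Expand innermost to outermost. Recall ⊕ takes the minimum of its arguments and ⊗ takes their sum. Working out the expression ((0 ⊗ 10) ⊕ (7 ⊕ 7)) gives 7.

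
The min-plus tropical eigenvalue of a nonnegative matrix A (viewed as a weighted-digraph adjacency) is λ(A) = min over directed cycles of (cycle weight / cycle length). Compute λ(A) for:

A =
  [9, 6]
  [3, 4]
λ(A) = 4

Enumerate directed cycles and compute their means (weight / length). Sample:
  cycle 0 → 0: weight = 9, length = 1, mean = 9/1 ≈ 9.000
  cycle 1 → 1: weight = 4, length = 1, mean = 4/1 ≈ 4.000
  cycle 0 → 1 → 0: weight = 9, length = 2, mean = 9/2 ≈ 4.500
  cycle 1 → 0 → 1: weight = 9, length = 2, mean = 9/2 ≈ 4.500
Minimum mean = 4.000, attained e.g. along the cycle 1 → 1 with weight 4 and length 1. So λ(A) = 4/1 = 4.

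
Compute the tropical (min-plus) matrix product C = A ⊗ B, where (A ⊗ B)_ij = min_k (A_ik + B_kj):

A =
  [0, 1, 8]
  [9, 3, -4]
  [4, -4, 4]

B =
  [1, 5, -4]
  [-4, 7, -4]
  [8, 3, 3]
A ⊗ B =
  [-3, 5, -4]
  [-1, -1, -1]
  [-8, 3, -8]

Apply the min-plus product entry-by-entry:
  C[0][0] = min over k of (A[0][0] + B[0][0] = 0 + 1 = 1, A[0][1] + B[1][0] = 1 + -4 = -3, A[0][2] + B[2][0] = 8 + 8 = 16) = -3 (attained at k = 1)
  C[0][1] = min over k of (A[0][0] + B[0][1] = 0 + 5 = 5, A[0][1] + B[1][1] = 1 + 7 = 8, A[0][2] + B[2][1] = 8 + 3 = 11) = 5 (attained at k = 0)
  C[0][2] = min over k of (A[0][0] + B[0][2] = 0 + -4 = -4, A[0][1] + B[1][2] = 1 + -4 = -3, A[0][2] + B[2][2] = 8 + 3 = 11) = -4 (attained at k = 0)
  C[1][0] = min over k of (A[1][0] + B[0][0] = 9 + 1 = 10, A[1][1] + B[1][0] = 3 + -4 = -1, A[1][2] + B[2][0] = -4 + 8 = 4) = -1 (attained at k = 1)
  C[1][1] = min over k of (A[1][0] + B[0][1] = 9 + 5 = 14, A[1][1] + B[1][1] = 3 + 7 = 10, A[1][2] + B[2][1] = -4 + 3 = -1) = -1 (attained at k = 2)
  C[1][2] = min over k of (A[1][0] + B[0][2] = 9 + -4 = 5, A[1][1] + B[1][2] = 3 + -4 = -1, A[1][2] + B[2][2] = -4 + 3 = -1) = -1 (attained at k = 1)
  C[2][0] = min over k of (A[2][0] + B[0][0] = 4 + 1 = 5, A[2][1] + B[1][0] = -4 + -4 = -8, A[2][2] + B[2][0] = 4 + 8 = 12) = -8 (attained at k = 1)
  C[2][1] = min over k of (A[2][0] + B[0][1] = 4 + 5 = 9, A[2][1] + B[1][1] = -4 + 7 = 3, A[2][2] + B[2][1] = 4 + 3 = 7) = 3 (attained at k = 1)
  C[2][2] = min over k of (A[2][0] + B[0][2] = 4 + -4 = 0, A[2][1] + B[1][2] = -4 + -4 = -8, A[2][2] + B[2][2] = 4 + 3 = 7) = -8 (attained at k = 1)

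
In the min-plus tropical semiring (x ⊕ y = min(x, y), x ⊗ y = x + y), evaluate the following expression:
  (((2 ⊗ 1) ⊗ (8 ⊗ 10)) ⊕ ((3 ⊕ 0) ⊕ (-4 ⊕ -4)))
(((2 ⊗ 1) ⊗ (8 ⊗ 10)) ⊕ ((3 ⊕ 0) ⊕ (-4 ⊕ -4))) = -4

Expand innermost to outermost. Recall ⊕ takes the minimum of its arguments and ⊗ takes their sum. Working out the expression (((2 ⊗ 1) ⊗ (8 ⊗ 10)) ⊕ ((3 ⊕ 0) ⊕ (-4 ⊕ -4))) gives -4.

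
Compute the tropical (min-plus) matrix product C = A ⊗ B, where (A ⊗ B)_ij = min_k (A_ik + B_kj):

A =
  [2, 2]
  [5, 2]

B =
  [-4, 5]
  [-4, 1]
A ⊗ B =
  [-2, 3]
  [-2, 3]

Apply the min-plus product entry-by-entry:
  C[0][0] = min over k of (A[0][0] + B[0][0] = 2 + -4 = -2, A[0][1] + B[1][0] = 2 + -4 = -2) = -2 (attained at k = 0)
  C[0][1] = min over k of (A[0][0] + B[0][1] = 2 + 5 = 7, A[0][1] + B[1][1] = 2 + 1 = 3) = 3 (attained at k = 1)
  C[1][0] = min over k of (A[1][0] + B[0][0] = 5 + -4 = 1, A[1][1] + B[1][0] = 2 + -4 = -2) = -2 (attained at k = 1)
  C[1][1] = min over k of (A[1][0] + B[0][1] = 5 + 5 = 10, A[1][1] + B[1][1] = 2 + 1 = 3) = 3 (attained at k = 1)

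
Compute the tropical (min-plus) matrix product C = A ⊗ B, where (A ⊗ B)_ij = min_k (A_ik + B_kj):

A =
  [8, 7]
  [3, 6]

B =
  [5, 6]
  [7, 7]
A ⊗ B =
  [13, 14]
  [8, 9]

Apply the min-plus product entry-by-entry:
  C[0][0] = min over k of (A[0][0] + B[0][0] = 8 + 5 = 13, A[0][1] + B[1][0] = 7 + 7 = 14) = 13 (attained at k = 0)
  C[0][1] = min over k of (A[0][0] + B[0][1] = 8 + 6 = 14, A[0][1] + B[1][1] = 7 + 7 = 14) = 14 (attained at k = 0)
  C[1][0] = min over k of (A[1][0] + B[0][0] = 3 + 5 = 8, A[1][1] + B[1][0] = 6 + 7 = 13) = 8 (attained at k = 0)
  C[1][1] = min over k of (A[1][0] + B[0][1] = 3 + 6 = 9, A[1][1] + B[1][1] = 6 + 7 = 13) = 9 (attained at k = 0)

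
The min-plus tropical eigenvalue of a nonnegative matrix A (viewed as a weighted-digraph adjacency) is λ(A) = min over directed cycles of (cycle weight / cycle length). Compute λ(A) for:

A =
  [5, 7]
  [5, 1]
λ(A) = 1

Enumerate directed cycles and compute their means (weight / length). Sample:
  cycle 0 → 0: weight = 5, length = 1, mean = 5/1 ≈ 5.000
  cycle 1 → 1: weight = 1, length = 1, mean = 1/1 ≈ 1.000
  cycle 0 → 1 → 0: weight = 12, length = 2, mean = 12/2 ≈ 6.000
  cycle 1 → 0 → 1: weight = 12, length = 2, mean = 12/2 ≈ 6.000
Minimum mean = 1.000, attained e.g. along the cycle 1 → 1 with weight 1 and length 1. So λ(A) = 1/1 = 1.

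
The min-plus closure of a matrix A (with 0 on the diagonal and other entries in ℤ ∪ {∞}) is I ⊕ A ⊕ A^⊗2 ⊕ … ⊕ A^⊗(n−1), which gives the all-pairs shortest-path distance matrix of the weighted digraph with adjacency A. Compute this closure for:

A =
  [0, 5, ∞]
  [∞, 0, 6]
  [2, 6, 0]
Closure =
  [0, 5, 11]
  [8, 0, 6]
  [2, 6, 0]

This is the Floyd-Warshall all-pairs shortest-path computation. For each intermediate vertex k = 0, 1, …, 2, update dist[i][j] ← min(dist[i][j], dist[i][k] + dist[k][j]). The final matrix gives, for each (i, j), the minimum total weight of any directed path from i to j (possibly empty when i = j).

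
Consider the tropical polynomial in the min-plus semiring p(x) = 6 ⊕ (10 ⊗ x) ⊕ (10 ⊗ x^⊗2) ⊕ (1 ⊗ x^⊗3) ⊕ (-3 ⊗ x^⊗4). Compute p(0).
p(0) = -3

A tropical monomial a ⊗ x^⊗i evaluates to a + i · x. Evaluating each term at x = 0:
  Term 0 contributes 6 + 0 · 0 = 6
  Term 1 contributes 10 + 1 · 0 = 10
  Term 2 contributes 10 + 2 · 0 = 10
  Term 3 contributes 1 + 3 · 0 = 1
  Term 4 contributes -3 + 4 · 0 = -3
p(0) = ⊕ of these = min[6, 10, 10, 1, -3] = -3.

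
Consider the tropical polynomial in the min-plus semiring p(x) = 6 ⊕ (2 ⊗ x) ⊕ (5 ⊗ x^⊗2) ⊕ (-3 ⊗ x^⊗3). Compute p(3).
p(3) = 5

A tropical monomial a ⊗ x^⊗i evaluates to a + i · x. Evaluating each term at x = 3:
  Term 0 contributes 6 + 0 · 3 = 6
  Term 1 contributes 2 + 1 · 3 = 5
  Term 2 contributes 5 + 2 · 3 = 11
  Term 3 contributes -3 + 3 · 3 = 6
p(3) = ⊕ of these = min[6, 5, 11, 6] = 5.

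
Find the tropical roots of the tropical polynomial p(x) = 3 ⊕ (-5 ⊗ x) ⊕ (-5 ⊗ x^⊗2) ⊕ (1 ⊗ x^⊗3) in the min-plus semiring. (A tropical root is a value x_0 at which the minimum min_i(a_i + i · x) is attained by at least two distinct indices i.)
Roots: {-6, 0, 8}

Each tropical root is a break point of the lower envelope of the lines y = a_i + i · x (there are 4 lines, with slopes 0, 1, ..., 3). Only the lines that attain the minimum somewhere contribute to roots; other lines are dominated. Here the surviving (envelope) indices are i = 3, i = 2, i = 1, i = 0.
Intersections between consecutive envelope lines give the roots: for adjacent envelope indices i < j the intersection is x = (a_i − a_j) / (j − i). Reading off the sorted break points: {-6, 0, 8}.
Verification: at each break x_0, at least two indices attain the minimum of min_i(a_i + i · x_0).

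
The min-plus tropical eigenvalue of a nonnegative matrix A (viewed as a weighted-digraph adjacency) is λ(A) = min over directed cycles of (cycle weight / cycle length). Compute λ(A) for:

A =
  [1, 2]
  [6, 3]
λ(A) = 1

Enumerate directed cycles and compute their means (weight / length). Sample:
  cycle 0 → 0: weight = 1, length = 1, mean = 1/1 ≈ 1.000
  cycle 1 → 1: weight = 3, length = 1, mean = 3/1 ≈ 3.000
  cycle 0 → 1 → 0: weight = 8, length = 2, mean = 8/2 ≈ 4.000
  cycle 1 → 0 → 1: weight = 8, length = 2, mean = 8/2 ≈ 4.000
Minimum mean = 1.000, attained e.g. along the cycle 0 → 0 with weight 1 and length 1. So λ(A) = 1/1 = 1.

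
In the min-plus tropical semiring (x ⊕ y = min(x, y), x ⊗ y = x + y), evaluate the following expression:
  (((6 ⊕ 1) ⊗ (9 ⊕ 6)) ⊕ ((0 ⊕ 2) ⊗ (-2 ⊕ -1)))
(((6 ⊕ 1) ⊗ (9 ⊕ 6)) ⊕ ((0 ⊕ 2) ⊗ (-2 ⊕ -1))) = -2

Expand innermost to outermost. Recall ⊕ takes the minimum of its arguments and ⊗ takes their sum. Working out the expression (((6 ⊕ 1) ⊗ (9 ⊕ 6)) ⊕ ((0 ⊕ 2) ⊗ (-2 ⊕ -1))) gives -2.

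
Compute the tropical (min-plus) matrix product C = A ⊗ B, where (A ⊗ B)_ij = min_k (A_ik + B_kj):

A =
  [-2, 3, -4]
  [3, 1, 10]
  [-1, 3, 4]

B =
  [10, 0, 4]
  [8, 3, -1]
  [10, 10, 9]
A ⊗ B =
  [6, -2, 2]
  [9, 3, 0]
  [9, -1, 2]

Apply the min-plus product entry-by-entry:
  C[0][0] = min over k of (A[0][0] + B[0][0] = -2 + 10 = 8, A[0][1] + B[1][0] = 3 + 8 = 11, A[0][2] + B[2][0] = -4 + 10 = 6) = 6 (attained at k = 2)
  C[0][1] = min over k of (A[0][0] + B[0][1] = -2 + 0 = -2, A[0][1] + B[1][1] = 3 + 3 = 6, A[0][2] + B[2][1] = -4 + 10 = 6) = -2 (attained at k = 0)
  C[0][2] = min over k of (A[0][0] + B[0][2] = -2 + 4 = 2, A[0][1] + B[1][2] = 3 + -1 = 2, A[0][2] + B[2][2] = -4 + 9 = 5) = 2 (attained at k = 0)
  C[1][0] = min over k of (A[1][0] + B[0][0] = 3 + 10 = 13, A[1][1] + B[1][0] = 1 + 8 = 9, A[1][2] + B[2][0] = 10 + 10 = 20) = 9 (attained at k = 1)
  C[1][1] = min over k of (A[1][0] + B[0][1] = 3 + 0 = 3, A[1][1] + B[1][1] = 1 + 3 = 4, A[1][2] + B[2][1] = 10 + 10 = 20) = 3 (attained at k = 0)
  C[1][2] = min over k of (A[1][0] + B[0][2] = 3 + 4 = 7, A[1][1] + B[1][2] = 1 + -1 = 0, A[1][2] + B[2][2] = 10 + 9 = 19) = 0 (attained at k = 1)
  C[2][0] = min over k of (A[2][0] + B[0][0] = -1 + 10 = 9, A[2][1] + B[1][0] = 3 + 8 = 11, A[2][2] + B[2][0] = 4 + 10 = 14) = 9 (attained at k = 0)
  C[2][1] = min over k of (A[2][0] + B[0][1] = -1 + 0 = -1, A[2][1] + B[1][1] = 3 + 3 = 6, A[2][2] + B[2][1] = 4 + 10 = 14) = -1 (attained at k = 0)
  C[2][2] = min over k of (A[2][0] + B[0][2] = -1 + 4 = 3, A[2][1] + B[1][2] = 3 + -1 = 2, A[2][2] + B[2][2] = 4 + 9 = 13) = 2 (attained at k = 1)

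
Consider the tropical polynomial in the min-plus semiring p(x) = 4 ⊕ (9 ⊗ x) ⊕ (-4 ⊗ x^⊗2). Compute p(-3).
p(-3) = -10

A tropical monomial a ⊗ x^⊗i evaluates to a + i · x. Evaluating each term at x = -3:
  Term 0 contributes 4 + 0 · -3 = 4
  Term 1 contributes 9 + 1 · -3 = 6
  Term 2 contributes -4 + 2 · -3 = -10
p(-3) = ⊕ of these = min[4, 6, -10] = -10.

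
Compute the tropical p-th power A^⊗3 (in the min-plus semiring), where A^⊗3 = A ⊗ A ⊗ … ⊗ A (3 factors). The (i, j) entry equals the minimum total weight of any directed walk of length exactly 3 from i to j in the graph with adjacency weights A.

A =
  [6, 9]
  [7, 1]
A^⊗3 =
  [17, 11]
  [9, 3]

Each entry (A^⊗3)_ij equals the minimum over all length-3 walks i = v_0 → v_1 → … → v_3 = j of Σ_t A[v_t][v_{t+1}]. For example, for (i, j) = (0, 1) we minimise over 4 possible intermediate vertex sequences; the minimum is 11, attained along the walk 0 → 1 → 1 → 1.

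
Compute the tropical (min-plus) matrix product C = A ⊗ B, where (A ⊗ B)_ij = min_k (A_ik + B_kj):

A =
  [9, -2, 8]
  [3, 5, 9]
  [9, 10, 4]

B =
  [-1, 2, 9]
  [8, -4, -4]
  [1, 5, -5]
A ⊗ B =
  [6, -6, -6]
  [2, 1, 1]
  [5, 6, -1]

Apply the min-plus product entry-by-entry:
  C[0][0] = min over k of (A[0][0] + B[0][0] = 9 + -1 = 8, A[0][1] + B[1][0] = -2 + 8 = 6, A[0][2] + B[2][0] = 8 + 1 = 9) = 6 (attained at k = 1)
  C[0][1] = min over k of (A[0][0] + B[0][1] = 9 + 2 = 11, A[0][1] + B[1][1] = -2 + -4 = -6, A[0][2] + B[2][1] = 8 + 5 = 13) = -6 (attained at k = 1)
  C[0][2] = min over k of (A[0][0] + B[0][2] = 9 + 9 = 18, A[0][1] + B[1][2] = -2 + -4 = -6, A[0][2] + B[2][2] = 8 + -5 = 3) = -6 (attained at k = 1)
  C[1][0] = min over k of (A[1][0] + B[0][0] = 3 + -1 = 2, A[1][1] + B[1][0] = 5 + 8 = 13, A[1][2] + B[2][0] = 9 + 1 = 10) = 2 (attained at k = 0)
  C[1][1] = min over k of (A[1][0] + B[0][1] = 3 + 2 = 5, A[1][1] + B[1][1] = 5 + -4 = 1, A[1][2] + B[2][1] = 9 + 5 = 14) = 1 (attained at k = 1)
  C[1][2] = min over k of (A[1][0] + B[0][2] = 3 + 9 = 12, A[1][1] + B[1][2] = 5 + -4 = 1, A[1][2] + B[2][2] = 9 + -5 = 4) = 1 (attained at k = 1)
  C[2][0] = min over k of (A[2][0] + B[0][0] = 9 + -1 = 8, A[2][1] + B[1][0] = 10 + 8 = 18, A[2][2] + B[2][0] = 4 + 1 = 5) = 5 (attained at k = 2)
  C[2][1] = min over k of (A[2][0] + B[0][1] = 9 + 2 = 11, A[2][1] + B[1][1] = 10 + -4 = 6, A[2][2] + B[2][1] = 4 + 5 = 9) = 6 (attained at k = 1)
  C[2][2] = min over k of (A[2][0] + B[0][2] = 9 + 9 = 18, A[2][1] + B[1][2] = 10 + -4 = 6, A[2][2] + B[2][2] = 4 + -5 = -1) = -1 (attained at k = 2)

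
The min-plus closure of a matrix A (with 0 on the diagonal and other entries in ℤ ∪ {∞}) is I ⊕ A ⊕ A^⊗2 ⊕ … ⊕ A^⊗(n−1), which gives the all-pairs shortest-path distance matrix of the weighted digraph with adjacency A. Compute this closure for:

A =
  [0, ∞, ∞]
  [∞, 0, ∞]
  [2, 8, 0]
Closure =
  [0, ∞, ∞]
  [∞, 0, ∞]
  [2, 8, 0]

This is the Floyd-Warshall all-pairs shortest-path computation. For each intermediate vertex k = 0, 1, …, 2, update dist[i][j] ← min(dist[i][j], dist[i][k] + dist[k][j]). The final matrix gives, for each (i, j), the minimum total weight of any directed path from i to j (possibly empty when i = j).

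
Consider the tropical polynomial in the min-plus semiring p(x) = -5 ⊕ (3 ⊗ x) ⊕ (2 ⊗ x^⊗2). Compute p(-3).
p(-3) = -5

A tropical monomial a ⊗ x^⊗i evaluates to a + i · x. Evaluating each term at x = -3:
  Term 0 contributes -5 + 0 · -3 = -5
  Term 1 contributes 3 + 1 · -3 = 0
  Term 2 contributes 2 + 2 · -3 = -4
p(-3) = ⊕ of these = min[-5, 0, -4] = -5.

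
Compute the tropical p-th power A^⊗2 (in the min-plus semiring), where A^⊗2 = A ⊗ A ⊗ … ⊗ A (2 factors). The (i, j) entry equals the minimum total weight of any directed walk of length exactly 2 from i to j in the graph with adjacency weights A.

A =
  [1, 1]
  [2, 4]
A^⊗2 =
  [2, 2]
  [3, 3]

Each entry (A^⊗2)_ij equals the minimum over all length-2 walks i = v_0 → v_1 → … → v_2 = j of Σ_t A[v_t][v_{t+1}]. For example, for (i, j) = (0, 1) we minimise over 2 possible intermediate vertex sequences; the minimum is 2, attained along the walk 0 → 0 → 1.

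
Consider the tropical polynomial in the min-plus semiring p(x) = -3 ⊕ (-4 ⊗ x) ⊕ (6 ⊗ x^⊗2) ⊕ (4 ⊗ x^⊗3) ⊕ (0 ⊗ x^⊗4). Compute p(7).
p(7) = -3

A tropical monomial a ⊗ x^⊗i evaluates to a + i · x. Evaluating each term at x = 7:
  Term 0 contributes -3 + 0 · 7 = -3
  Term 1 contributes -4 + 1 · 7 = 3
  Term 2 contributes 6 + 2 · 7 = 20
  Term 3 contributes 4 + 3 · 7 = 25
  Term 4 contributes 0 + 4 · 7 = 28
p(7) = ⊕ of these = min[-3, 3, 20, 25, 28] = -3.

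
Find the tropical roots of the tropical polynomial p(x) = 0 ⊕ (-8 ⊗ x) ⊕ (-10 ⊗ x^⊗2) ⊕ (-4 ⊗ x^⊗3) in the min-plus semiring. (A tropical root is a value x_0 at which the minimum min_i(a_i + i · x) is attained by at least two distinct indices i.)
Roots: {-6, 2, 8}

Each tropical root is a break point of the lower envelope of the lines y = a_i + i · x (there are 4 lines, with slopes 0, 1, ..., 3). Only the lines that attain the minimum somewhere contribute to roots; other lines are dominated. Here the surviving (envelope) indices are i = 3, i = 2, i = 1, i = 0.
Intersections between consecutive envelope lines give the roots: for adjacent envelope indices i < j the intersection is x = (a_i − a_j) / (j − i). Reading off the sorted break points: {-6, 2, 8}.
Verification: at each break x_0, at least two indices attain the minimum of min_i(a_i + i · x_0).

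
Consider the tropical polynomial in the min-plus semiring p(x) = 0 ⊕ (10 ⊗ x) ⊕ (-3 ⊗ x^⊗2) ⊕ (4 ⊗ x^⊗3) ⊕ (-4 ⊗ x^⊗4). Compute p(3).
p(3) = 0

A tropical monomial a ⊗ x^⊗i evaluates to a + i · x. Evaluating each term at x = 3:
  Term 0 contributes 0 + 0 · 3 = 0
  Term 1 contributes 10 + 1 · 3 = 13
  Term 2 contributes -3 + 2 · 3 = 3
  Term 3 contributes 4 + 3 · 3 = 13
  Term 4 contributes -4 + 4 · 3 = 8
p(3) = ⊕ of these = min[0, 13, 3, 13, 8] = 0.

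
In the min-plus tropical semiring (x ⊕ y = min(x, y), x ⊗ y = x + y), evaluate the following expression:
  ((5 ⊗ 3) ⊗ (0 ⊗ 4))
((5 ⊗ 3) ⊗ (0 ⊗ 4)) = 12

Expand innermost to outermost. Recall ⊕ takes the minimum of its arguments and ⊗ takes their sum. Working out the expression ((5 ⊗ 3) ⊗ (0 ⊗ 4)) gives 12.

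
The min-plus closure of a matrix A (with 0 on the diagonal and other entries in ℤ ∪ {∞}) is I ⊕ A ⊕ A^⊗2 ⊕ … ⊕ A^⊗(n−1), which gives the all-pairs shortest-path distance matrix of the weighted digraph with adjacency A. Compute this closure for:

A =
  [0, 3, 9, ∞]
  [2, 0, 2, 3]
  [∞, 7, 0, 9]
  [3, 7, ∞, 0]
Closure =
  [0, 3, 5, 6]
  [2, 0, 2, 3]
  [9, 7, 0, 9]
  [3, 6, 8, 0]

This is the Floyd-Warshall all-pairs shortest-path computation. For each intermediate vertex k = 0, 1, …, 3, update dist[i][j] ← min(dist[i][j], dist[i][k] + dist[k][j]). The final matrix gives, for each (i, j), the minimum total weight of any directed path from i to j (possibly empty when i = j).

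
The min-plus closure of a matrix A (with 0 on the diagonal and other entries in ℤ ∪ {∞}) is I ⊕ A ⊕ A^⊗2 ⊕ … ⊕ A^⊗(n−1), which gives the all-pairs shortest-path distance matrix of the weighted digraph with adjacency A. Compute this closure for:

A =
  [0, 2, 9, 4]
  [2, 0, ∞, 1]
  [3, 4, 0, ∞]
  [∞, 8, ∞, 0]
Closure =
  [0, 2, 9, 3]
  [2, 0, 11, 1]
  [3, 4, 0, 5]
  [10, 8, 19, 0]

This is the Floyd-Warshall all-pairs shortest-path computation. For each intermediate vertex k = 0, 1, …, 3, update dist[i][j] ← min(dist[i][j], dist[i][k] + dist[k][j]). The final matrix gives, for each (i, j), the minimum total weight of any directed path from i to j (possibly empty when i = j).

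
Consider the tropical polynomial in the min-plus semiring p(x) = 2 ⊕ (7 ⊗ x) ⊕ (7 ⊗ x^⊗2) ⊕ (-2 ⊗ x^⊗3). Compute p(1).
p(1) = 1

A tropical monomial a ⊗ x^⊗i evaluates to a + i · x. Evaluating each term at x = 1:
  Term 0 contributes 2 + 0 · 1 = 2
  Term 1 contributes 7 + 1 · 1 = 8
  Term 2 contributes 7 + 2 · 1 = 9
  Term 3 contributes -2 + 3 · 1 = 1
p(1) = ⊕ of these = min[2, 8, 9, 1] = 1.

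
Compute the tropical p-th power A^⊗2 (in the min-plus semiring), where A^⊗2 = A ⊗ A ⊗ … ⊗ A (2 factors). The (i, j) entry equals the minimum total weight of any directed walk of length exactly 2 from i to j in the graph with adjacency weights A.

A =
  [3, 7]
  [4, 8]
A^⊗2 =
  [6, 10]
  [7, 11]

Each entry (A^⊗2)_ij equals the minimum over all length-2 walks i = v_0 → v_1 → … → v_2 = j of Σ_t A[v_t][v_{t+1}]. For example, for (i, j) = (0, 1) we minimise over 2 possible intermediate vertex sequences; the minimum is 10, attained along the walk 0 → 0 → 1.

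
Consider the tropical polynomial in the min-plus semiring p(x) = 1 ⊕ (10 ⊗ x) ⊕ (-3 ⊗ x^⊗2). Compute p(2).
p(2) = 1

A tropical monomial a ⊗ x^⊗i evaluates to a + i · x. Evaluating each term at x = 2:
  Term 0 contributes 1 + 0 · 2 = 1
  Term 1 contributes 10 + 1 · 2 = 12
  Term 2 contributes -3 + 2 · 2 = 1
p(2) = ⊕ of these = min[1, 12, 1] = 1.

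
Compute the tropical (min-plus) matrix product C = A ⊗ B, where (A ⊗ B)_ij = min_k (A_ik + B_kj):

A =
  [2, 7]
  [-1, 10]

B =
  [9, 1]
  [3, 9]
A ⊗ B =
  [10, 3]
  [8, 0]

Apply the min-plus product entry-by-entry:
  C[0][0] = min over k of (A[0][0] + B[0][0] = 2 + 9 = 11, A[0][1] + B[1][0] = 7 + 3 = 10) = 10 (attained at k = 1)
  C[0][1] = min over k of (A[0][0] + B[0][1] = 2 + 1 = 3, A[0][1] + B[1][1] = 7 + 9 = 16) = 3 (attained at k = 0)
  C[1][0] = min over k of (A[1][0] + B[0][0] = -1 + 9 = 8, A[1][1] + B[1][0] = 10 + 3 = 13) = 8 (attained at k = 0)
  C[1][1] = min over k of (A[1][0] + B[0][1] = -1 + 1 = 0, A[1][1] + B[1][1] = 10 + 9 = 19) = 0 (attained at k = 0)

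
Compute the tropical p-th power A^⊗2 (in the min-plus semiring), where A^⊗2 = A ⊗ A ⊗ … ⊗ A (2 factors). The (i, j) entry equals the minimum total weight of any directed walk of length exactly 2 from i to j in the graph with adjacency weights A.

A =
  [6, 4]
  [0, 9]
A^⊗2 =
  [4, 10]
  [6, 4]

Each entry (A^⊗2)_ij equals the minimum over all length-2 walks i = v_0 → v_1 → … → v_2 = j of Σ_t A[v_t][v_{t+1}]. For example, for (i, j) = (0, 1) we minimise over 2 possible intermediate vertex sequences; the minimum is 10, attained along the walk 0 → 0 → 1.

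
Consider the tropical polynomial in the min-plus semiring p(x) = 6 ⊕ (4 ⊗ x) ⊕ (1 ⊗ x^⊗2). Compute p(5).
p(5) = 6

A tropical monomial a ⊗ x^⊗i evaluates to a + i · x. Evaluating each term at x = 5:
  Term 0 contributes 6 + 0 · 5 = 6
  Term 1 contributes 4 + 1 · 5 = 9
  Term 2 contributes 1 + 2 · 5 = 11
p(5) = ⊕ of these = min[6, 9, 11] = 6.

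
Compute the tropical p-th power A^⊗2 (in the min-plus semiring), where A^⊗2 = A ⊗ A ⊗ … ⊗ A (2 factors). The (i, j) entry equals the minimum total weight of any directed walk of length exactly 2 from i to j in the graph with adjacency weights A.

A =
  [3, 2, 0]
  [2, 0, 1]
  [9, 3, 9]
A^⊗2 =
  [4, 2, 3]
  [2, 0, 1]
  [5, 3, 4]

Each entry (A^⊗2)_ij equals the minimum over all length-2 walks i = v_0 → v_1 → … → v_2 = j of Σ_t A[v_t][v_{t+1}]. For example, for (i, j) = (0, 2) we minimise over 3 possible intermediate vertex sequences; the minimum is 3, attained along the walk 0 → 0 → 2.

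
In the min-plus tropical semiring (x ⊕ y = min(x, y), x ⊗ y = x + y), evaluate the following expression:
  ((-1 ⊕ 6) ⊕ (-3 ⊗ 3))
((-1 ⊕ 6) ⊕ (-3 ⊗ 3)) = -1

Expand innermost to outermost. Recall ⊕ takes the minimum of its arguments and ⊗ takes their sum. Working out the expression ((-1 ⊕ 6) ⊕ (-3 ⊗ 3)) gives -1.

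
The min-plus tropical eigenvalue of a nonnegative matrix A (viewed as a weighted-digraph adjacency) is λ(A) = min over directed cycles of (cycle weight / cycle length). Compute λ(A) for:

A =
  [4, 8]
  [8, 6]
λ(A) = 4

Enumerate directed cycles and compute their means (weight / length). Sample:
  cycle 0 → 0: weight = 4, length = 1, mean = 4/1 ≈ 4.000
  cycle 1 → 1: weight = 6, length = 1, mean = 6/1 ≈ 6.000
  cycle 0 → 1 → 0: weight = 16, length = 2, mean = 16/2 ≈ 8.000
  cycle 1 → 0 → 1: weight = 16, length = 2, mean = 16/2 ≈ 8.000
Minimum mean = 4.000, attained e.g. along the cycle 0 → 0 with weight 4 and length 1. So λ(A) = 4/1 = 4.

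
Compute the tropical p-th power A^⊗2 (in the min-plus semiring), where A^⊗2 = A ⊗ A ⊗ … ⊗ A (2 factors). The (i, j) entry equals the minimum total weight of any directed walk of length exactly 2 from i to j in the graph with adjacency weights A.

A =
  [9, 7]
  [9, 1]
A^⊗2 =
  [16, 8]
  [10, 2]

Each entry (A^⊗2)_ij equals the minimum over all length-2 walks i = v_0 → v_1 → … → v_2 = j of Σ_t A[v_t][v_{t+1}]. For example, for (i, j) = (0, 1) we minimise over 2 possible intermediate vertex sequences; the minimum is 8, attained along the walk 0 → 1 → 1.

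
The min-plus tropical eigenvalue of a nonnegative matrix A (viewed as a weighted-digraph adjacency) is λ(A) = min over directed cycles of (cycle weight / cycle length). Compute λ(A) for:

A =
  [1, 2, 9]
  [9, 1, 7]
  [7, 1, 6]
λ(A) = 1

Enumerate directed cycles and compute their means (weight / length). Sample:
  cycle 0 → 0: weight = 1, length = 1, mean = 1/1 ≈ 1.000
  cycle 1 → 1: weight = 1, length = 1, mean = 1/1 ≈ 1.000
  cycle 2 → 2: weight = 6, length = 1, mean = 6/1 ≈ 6.000
  cycle 0 → 1 → 0: weight = 11, length = 2, mean = 11/2 ≈ 5.500
  cycle 0 → 2 → 0: weight = 16, length = 2, mean = 16/2 ≈ 8.000
  cycle 1 → 0 → 1: weight = 11, length = 2, mean = 11/2 ≈ 5.500
Minimum mean = 1.000, attained e.g. along the cycle 0 → 0 with weight 1 and length 1. So λ(A) = 1/1 = 1.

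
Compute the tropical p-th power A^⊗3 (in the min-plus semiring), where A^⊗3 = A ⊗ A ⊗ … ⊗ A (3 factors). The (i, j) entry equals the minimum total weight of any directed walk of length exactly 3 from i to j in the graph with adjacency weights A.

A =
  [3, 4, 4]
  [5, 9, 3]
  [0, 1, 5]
A^⊗3 =
  [7, 8, 8]
  [6, 7, 7]
  [4, 5, 7]

Each entry (A^⊗3)_ij equals the minimum over all length-3 walks i = v_0 → v_1 → … → v_3 = j of Σ_t A[v_t][v_{t+1}]. For example, for (i, j) = (0, 2) we minimise over 9 possible intermediate vertex sequences; the minimum is 8, attained along the walk 0 → 2 → 0 → 2.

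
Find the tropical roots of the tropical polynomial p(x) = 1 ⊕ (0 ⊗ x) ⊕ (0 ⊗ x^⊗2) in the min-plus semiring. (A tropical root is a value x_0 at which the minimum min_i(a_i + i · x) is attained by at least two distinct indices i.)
Roots: {0, 1}

Each tropical root is a break point of the lower envelope of the lines y = a_i + i · x (there are 3 lines, with slopes 0, 1, ..., 2). Only the lines that attain the minimum somewhere contribute to roots; other lines are dominated. Here the surviving (envelope) indices are i = 2, i = 1, i = 0.
Intersections between consecutive envelope lines give the roots: for adjacent envelope indices i < j the intersection is x = (a_i − a_j) / (j − i). Reading off the sorted break points: {0, 1}.
Verification: at each break x_0, at least two indices attain the minimum of min_i(a_i + i · x_0).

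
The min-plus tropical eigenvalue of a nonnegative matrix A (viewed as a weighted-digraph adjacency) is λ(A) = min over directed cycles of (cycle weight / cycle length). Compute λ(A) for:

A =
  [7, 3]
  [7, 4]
λ(A) = 4

Enumerate directed cycles and compute their means (weight / length). Sample:
  cycle 0 → 0: weight = 7, length = 1, mean = 7/1 ≈ 7.000
  cycle 1 → 1: weight = 4, length = 1, mean = 4/1 ≈ 4.000
  cycle 0 → 1 → 0: weight = 10, length = 2, mean = 10/2 ≈ 5.000
  cycle 1 → 0 → 1: weight = 10, length = 2, mean = 10/2 ≈ 5.000
Minimum mean = 4.000, attained e.g. along the cycle 1 → 1 with weight 4 and length 1. So λ(A) = 4/1 = 4.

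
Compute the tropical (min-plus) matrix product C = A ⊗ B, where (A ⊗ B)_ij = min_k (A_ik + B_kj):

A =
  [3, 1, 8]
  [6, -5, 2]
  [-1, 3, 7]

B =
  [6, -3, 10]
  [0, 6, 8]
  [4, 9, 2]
A ⊗ B =
  [1, 0, 9]
  [-5, 1, 3]
  [3, -4, 9]

Apply the min-plus product entry-by-entry:
  C[0][0] = min over k of (A[0][0] + B[0][0] = 3 + 6 = 9, A[0][1] + B[1][0] = 1 + 0 = 1, A[0][2] + B[2][0] = 8 + 4 = 12) = 1 (attained at k = 1)
  C[0][1] = min over k of (A[0][0] + B[0][1] = 3 + -3 = 0, A[0][1] + B[1][1] = 1 + 6 = 7, A[0][2] + B[2][1] = 8 + 9 = 17) = 0 (attained at k = 0)
  C[0][2] = min over k of (A[0][0] + B[0][2] = 3 + 10 = 13, A[0][1] + B[1][2] = 1 + 8 = 9, A[0][2] + B[2][2] = 8 + 2 = 10) = 9 (attained at k = 1)
  C[1][0] = min over k of (A[1][0] + B[0][0] = 6 + 6 = 12, A[1][1] + B[1][0] = -5 + 0 = -5, A[1][2] + B[2][0] = 2 + 4 = 6) = -5 (attained at k = 1)
  C[1][1] = min over k of (A[1][0] + B[0][1] = 6 + -3 = 3, A[1][1] + B[1][1] = -5 + 6 = 1, A[1][2] + B[2][1] = 2 + 9 = 11) = 1 (attained at k = 1)
  C[1][2] = min over k of (A[1][0] + B[0][2] = 6 + 10 = 16, A[1][1] + B[1][2] = -5 + 8 = 3, A[1][2] + B[2][2] = 2 + 2 = 4) = 3 (attained at k = 1)
  C[2][0] = min over k of (A[2][0] + B[0][0] = -1 + 6 = 5, A[2][1] + B[1][0] = 3 + 0 = 3, A[2][2] + B[2][0] = 7 + 4 = 11) = 3 (attained at k = 1)
  C[2][1] = min over k of (A[2][0] + B[0][1] = -1 + -3 = -4, A[2][1] + B[1][1] = 3 + 6 = 9, A[2][2] + B[2][1] = 7 + 9 = 16) = -4 (attained at k = 0)
  C[2][2] = min over k of (A[2][0] + B[0][2] = -1 + 10 = 9, A[2][1] + B[1][2] = 3 + 8 = 11, A[2][2] + B[2][2] = 7 + 2 = 9) = 9 (attained at k = 0)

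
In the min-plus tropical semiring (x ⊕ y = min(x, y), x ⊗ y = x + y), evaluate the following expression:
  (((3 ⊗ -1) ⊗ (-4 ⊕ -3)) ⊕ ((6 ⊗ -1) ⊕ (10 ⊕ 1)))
(((3 ⊗ -1) ⊗ (-4 ⊕ -3)) ⊕ ((6 ⊗ -1) ⊕ (10 ⊕ 1))) = -2

Expand innermost to outermost. Recall ⊕ takes the minimum of its arguments and ⊗ takes their sum. Working out the expression (((3 ⊗ -1) ⊗ (-4 ⊕ -3)) ⊕ ((6 ⊗ -1) ⊕ (10 ⊕ 1))) gives -2.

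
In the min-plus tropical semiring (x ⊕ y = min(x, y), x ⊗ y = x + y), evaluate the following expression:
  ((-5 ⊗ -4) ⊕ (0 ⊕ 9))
((-5 ⊗ -4) ⊕ (0 ⊕ 9)) = -9

Expand innermost to outermost. Recall ⊕ takes the minimum of its arguments and ⊗ takes their sum. Working out the expression ((-5 ⊗ -4) ⊕ (0 ⊕ 9)) gives -9.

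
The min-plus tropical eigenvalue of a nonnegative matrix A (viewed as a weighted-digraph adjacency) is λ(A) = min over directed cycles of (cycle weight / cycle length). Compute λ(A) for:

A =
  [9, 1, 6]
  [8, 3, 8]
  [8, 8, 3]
λ(A) = 3

Enumerate directed cycles and compute their means (weight / length). Sample:
  cycle 0 → 0: weight = 9, length = 1, mean = 9/1 ≈ 9.000
  cycle 1 → 1: weight = 3, length = 1, mean = 3/1 ≈ 3.000
  cycle 2 → 2: weight = 3, length = 1, mean = 3/1 ≈ 3.000
  cycle 0 → 1 → 0: weight = 9, length = 2, mean = 9/2 ≈ 4.500
  cycle 0 → 2 → 0: weight = 14, length = 2, mean = 14/2 ≈ 7.000
  cycle 1 → 0 → 1: weight = 9, length = 2, mean = 9/2 ≈ 4.500
Minimum mean = 3.000, attained e.g. along the cycle 1 → 1 with weight 3 and length 1. So λ(A) = 3/1 = 3.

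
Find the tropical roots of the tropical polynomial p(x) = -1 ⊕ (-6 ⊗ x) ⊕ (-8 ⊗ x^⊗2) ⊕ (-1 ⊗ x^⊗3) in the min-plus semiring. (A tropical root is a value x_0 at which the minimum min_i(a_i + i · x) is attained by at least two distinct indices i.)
Roots: {-7, 2, 5}

Each tropical root is a break point of the lower envelope of the lines y = a_i + i · x (there are 4 lines, with slopes 0, 1, ..., 3). Only the lines that attain the minimum somewhere contribute to roots; other lines are dominated. Here the surviving (envelope) indices are i = 3, i = 2, i = 1, i = 0.
Intersections between consecutive envelope lines give the roots: for adjacent envelope indices i < j the intersection is x = (a_i − a_j) / (j − i). Reading off the sorted break points: {-7, 2, 5}.
Verification: at each break x_0, at least two indices attain the minimum of min_i(a_i + i · x_0).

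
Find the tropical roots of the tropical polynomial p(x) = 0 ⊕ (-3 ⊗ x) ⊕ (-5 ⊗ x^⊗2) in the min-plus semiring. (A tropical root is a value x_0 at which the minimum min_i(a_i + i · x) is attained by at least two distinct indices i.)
Roots: {2, 3}

Each tropical root is a break point of the lower envelope of the lines y = a_i + i · x (there are 3 lines, with slopes 0, 1, ..., 2). Only the lines that attain the minimum somewhere contribute to roots; other lines are dominated. Here the surviving (envelope) indices are i = 2, i = 1, i = 0.
Intersections between consecutive envelope lines give the roots: for adjacent envelope indices i < j the intersection is x = (a_i − a_j) / (j − i). Reading off the sorted break points: {2, 3}.
Verification: at each break x_0, at least two indices attain the minimum of min_i(a_i + i · x_0).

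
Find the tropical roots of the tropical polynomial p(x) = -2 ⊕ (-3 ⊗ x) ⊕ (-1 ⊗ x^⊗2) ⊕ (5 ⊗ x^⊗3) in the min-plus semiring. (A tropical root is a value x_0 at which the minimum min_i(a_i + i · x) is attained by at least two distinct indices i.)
Roots: {-6, -2, 1}

Each tropical root is a break point of the lower envelope of the lines y = a_i + i · x (there are 4 lines, with slopes 0, 1, ..., 3). Only the lines that attain the minimum somewhere contribute to roots; other lines are dominated. Here the surviving (envelope) indices are i = 3, i = 2, i = 1, i = 0.
Intersections between consecutive envelope lines give the roots: for adjacent envelope indices i < j the intersection is x = (a_i − a_j) / (j − i). Reading off the sorted break points: {-6, -2, 1}.
Verification: at each break x_0, at least two indices attain the minimum of min_i(a_i + i · x_0).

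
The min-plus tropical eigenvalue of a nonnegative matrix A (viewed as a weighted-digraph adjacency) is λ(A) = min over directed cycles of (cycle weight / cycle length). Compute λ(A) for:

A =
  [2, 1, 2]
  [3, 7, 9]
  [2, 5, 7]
λ(A) = 2

Enumerate directed cycles and compute their means (weight / length). Sample:
  cycle 0 → 0: weight = 2, length = 1, mean = 2/1 ≈ 2.000
  cycle 1 → 1: weight = 7, length = 1, mean = 7/1 ≈ 7.000
  cycle 2 → 2: weight = 7, length = 1, mean = 7/1 ≈ 7.000
  cycle 0 → 1 → 0: weight = 4, length = 2, mean = 4/2 ≈ 2.000
  cycle 0 → 2 → 0: weight = 4, length = 2, mean = 4/2 ≈ 2.000
  cycle 1 → 0 → 1: weight = 4, length = 2, mean = 4/2 ≈ 2.000
Minimum mean = 2.000, attained e.g. along the cycle 0 → 0 with weight 2 and length 1. So λ(A) = 2/1 = 2.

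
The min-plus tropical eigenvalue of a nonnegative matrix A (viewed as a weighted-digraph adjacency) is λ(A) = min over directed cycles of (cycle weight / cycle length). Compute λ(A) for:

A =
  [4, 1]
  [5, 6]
λ(A) = 3

Enumerate directed cycles and compute their means (weight / length). Sample:
  cycle 0 → 0: weight = 4, length = 1, mean = 4/1 ≈ 4.000
  cycle 1 → 1: weight = 6, length = 1, mean = 6/1 ≈ 6.000
  cycle 0 → 1 → 0: weight = 6, length = 2, mean = 6/2 ≈ 3.000
  cycle 1 → 0 → 1: weight = 6, length = 2, mean = 6/2 ≈ 3.000
Minimum mean = 3.000, attained e.g. along the cycle 0 → 1 → 0 with weight 6 and length 2. So λ(A) = 6/2 = 3.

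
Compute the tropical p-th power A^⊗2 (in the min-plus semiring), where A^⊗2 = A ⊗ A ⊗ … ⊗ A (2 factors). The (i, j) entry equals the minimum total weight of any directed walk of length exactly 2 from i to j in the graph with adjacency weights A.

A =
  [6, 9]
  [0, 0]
A^⊗2 =
  [9, 9]
  [0, 0]

Each entry (A^⊗2)_ij equals the minimum over all length-2 walks i = v_0 → v_1 → … → v_2 = j of Σ_t A[v_t][v_{t+1}]. For example, for (i, j) = (0, 1) we minimise over 2 possible intermediate vertex sequences; the minimum is 9, attained along the walk 0 → 1 → 1.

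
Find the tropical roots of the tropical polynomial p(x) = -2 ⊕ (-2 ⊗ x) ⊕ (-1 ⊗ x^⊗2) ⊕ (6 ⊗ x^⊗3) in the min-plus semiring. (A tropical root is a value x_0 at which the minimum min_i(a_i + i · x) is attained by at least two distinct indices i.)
Roots: {-7, -1, 0}

Each tropical root is a break point of the lower envelope of the lines y = a_i + i · x (there are 4 lines, with slopes 0, 1, ..., 3). Only the lines that attain the minimum somewhere contribute to roots; other lines are dominated. Here the surviving (envelope) indices are i = 3, i = 2, i = 1, i = 0.
Intersections between consecutive envelope lines give the roots: for adjacent envelope indices i < j the intersection is x = (a_i − a_j) / (j − i). Reading off the sorted break points: {-7, -1, 0}.
Verification: at each break x_0, at least two indices attain the minimum of min_i(a_i + i · x_0).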